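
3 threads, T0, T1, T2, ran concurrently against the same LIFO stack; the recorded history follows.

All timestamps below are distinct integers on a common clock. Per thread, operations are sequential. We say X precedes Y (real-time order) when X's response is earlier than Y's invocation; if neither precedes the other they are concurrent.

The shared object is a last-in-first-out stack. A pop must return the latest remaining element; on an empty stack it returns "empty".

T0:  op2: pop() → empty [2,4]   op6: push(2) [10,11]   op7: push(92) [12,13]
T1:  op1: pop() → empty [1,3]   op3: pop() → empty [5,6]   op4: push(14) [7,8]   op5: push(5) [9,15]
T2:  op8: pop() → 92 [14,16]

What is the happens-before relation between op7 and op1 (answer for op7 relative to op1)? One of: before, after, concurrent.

after

op7 spans [12,13], op1 spans [1,3]
resp(op1)=3 < inv(op7)=12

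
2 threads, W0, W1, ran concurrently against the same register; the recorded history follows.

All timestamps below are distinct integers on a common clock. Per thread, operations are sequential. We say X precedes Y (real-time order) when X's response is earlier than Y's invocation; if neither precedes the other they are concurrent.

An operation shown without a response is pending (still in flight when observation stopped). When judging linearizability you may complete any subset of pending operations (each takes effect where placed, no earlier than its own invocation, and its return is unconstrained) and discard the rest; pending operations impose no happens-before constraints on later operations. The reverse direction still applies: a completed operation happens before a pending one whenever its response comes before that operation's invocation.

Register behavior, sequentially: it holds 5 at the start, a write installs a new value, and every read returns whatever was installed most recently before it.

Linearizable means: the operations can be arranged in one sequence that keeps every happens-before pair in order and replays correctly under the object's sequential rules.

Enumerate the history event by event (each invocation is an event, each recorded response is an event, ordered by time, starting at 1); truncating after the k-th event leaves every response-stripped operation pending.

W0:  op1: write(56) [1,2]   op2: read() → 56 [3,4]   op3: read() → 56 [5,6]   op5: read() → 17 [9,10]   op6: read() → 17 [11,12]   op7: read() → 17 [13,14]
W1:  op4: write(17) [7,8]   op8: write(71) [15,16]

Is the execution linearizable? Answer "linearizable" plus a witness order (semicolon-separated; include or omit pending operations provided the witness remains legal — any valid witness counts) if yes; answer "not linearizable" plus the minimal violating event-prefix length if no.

linearizable — witness: op1; op2; op3; op4; op5; op6; op7; op8

step 1: op1 write(56) — value 56
step 2: op2 read() → 56 — value 56
step 3: op3 read() → 56 — value 56
step 4: op4 write(17) — value 17
step 5: op5 read() → 17 — value 17
step 6: op6 read() → 17 — value 17
step 7: op7 read() → 17 — value 17
step 8: op8 write(71) — value 71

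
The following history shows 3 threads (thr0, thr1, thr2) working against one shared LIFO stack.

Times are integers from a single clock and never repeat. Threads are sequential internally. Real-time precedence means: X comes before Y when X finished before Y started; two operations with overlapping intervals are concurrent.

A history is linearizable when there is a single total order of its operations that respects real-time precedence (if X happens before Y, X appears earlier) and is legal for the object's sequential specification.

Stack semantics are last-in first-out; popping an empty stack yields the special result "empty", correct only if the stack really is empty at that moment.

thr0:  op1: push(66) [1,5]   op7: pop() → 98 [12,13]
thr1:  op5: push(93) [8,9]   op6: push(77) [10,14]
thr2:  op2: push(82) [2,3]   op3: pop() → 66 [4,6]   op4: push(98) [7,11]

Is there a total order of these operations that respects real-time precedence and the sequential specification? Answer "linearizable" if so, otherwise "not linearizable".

witness order: op2, op1, op3, op5, op4, op7, op6
after step 1 (op2 push(82)): stack <82>
after step 2 (op1 push(66)): stack <82,66>
after step 3 (op3 pop() → 66): stack <82>
after step 4 (op5 push(93)): stack <82,93>
after step 5 (op4 push(98)): stack <82,93,98>
after step 6 (op7 pop() → 98): stack <82,93>
after step 7 (op6 push(77)): stack <82,93,77>

linearizable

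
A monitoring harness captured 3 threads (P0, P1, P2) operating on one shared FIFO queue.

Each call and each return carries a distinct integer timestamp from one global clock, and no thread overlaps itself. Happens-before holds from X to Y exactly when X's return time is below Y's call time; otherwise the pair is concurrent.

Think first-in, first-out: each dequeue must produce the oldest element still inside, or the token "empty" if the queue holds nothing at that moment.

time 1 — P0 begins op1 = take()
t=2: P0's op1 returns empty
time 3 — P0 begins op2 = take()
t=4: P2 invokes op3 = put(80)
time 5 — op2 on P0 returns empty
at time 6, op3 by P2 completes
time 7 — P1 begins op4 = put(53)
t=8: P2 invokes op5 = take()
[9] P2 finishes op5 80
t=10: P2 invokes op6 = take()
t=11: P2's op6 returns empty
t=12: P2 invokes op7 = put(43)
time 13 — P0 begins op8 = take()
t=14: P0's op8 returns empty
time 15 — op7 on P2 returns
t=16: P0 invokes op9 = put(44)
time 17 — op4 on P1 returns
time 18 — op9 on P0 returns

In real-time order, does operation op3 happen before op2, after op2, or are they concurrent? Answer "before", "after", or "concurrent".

concurrent

op3 spans [4,6], op2 spans [3,5]
the intervals overlap in both directions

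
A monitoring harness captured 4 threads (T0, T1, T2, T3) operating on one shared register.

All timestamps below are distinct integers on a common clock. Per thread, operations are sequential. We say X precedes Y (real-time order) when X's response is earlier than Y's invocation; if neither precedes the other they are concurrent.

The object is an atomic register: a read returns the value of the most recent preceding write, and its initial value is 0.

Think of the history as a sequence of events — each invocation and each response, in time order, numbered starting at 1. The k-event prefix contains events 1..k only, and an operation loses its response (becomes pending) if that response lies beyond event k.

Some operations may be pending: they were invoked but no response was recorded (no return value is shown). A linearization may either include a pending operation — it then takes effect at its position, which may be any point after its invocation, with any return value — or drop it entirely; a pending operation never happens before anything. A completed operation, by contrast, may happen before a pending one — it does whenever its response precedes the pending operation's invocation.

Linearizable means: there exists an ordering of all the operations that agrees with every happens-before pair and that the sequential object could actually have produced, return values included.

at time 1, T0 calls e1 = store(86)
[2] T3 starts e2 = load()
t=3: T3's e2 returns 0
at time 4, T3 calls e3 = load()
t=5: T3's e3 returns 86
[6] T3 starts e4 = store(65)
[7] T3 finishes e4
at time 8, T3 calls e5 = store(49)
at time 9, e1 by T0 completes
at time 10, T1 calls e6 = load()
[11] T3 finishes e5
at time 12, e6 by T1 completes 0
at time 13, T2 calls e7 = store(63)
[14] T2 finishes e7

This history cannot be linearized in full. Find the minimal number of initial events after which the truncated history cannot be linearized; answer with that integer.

12

a valid linearization of events 1..11 exists, for instance e2, e1, e3, e4, e5:
1. e2 load() → 0, leaving value 0
2. e1 store(86), leaving value 86
3. e3 load() → 86, leaving value 86
4. e4 store(65), leaving value 65
5. e5 store(49), leaving value 49
event 12 — e6's response, time 12 — after it, nothing linearizes
e.g. e1, e2, e3, e4, e5, e6: illegal at step 2, since e2 load() → 0 cannot apply there
e.g. e1, e2, e3, e4, e6, e5: illegal at step 2, since e2 load() → 0 cannot apply there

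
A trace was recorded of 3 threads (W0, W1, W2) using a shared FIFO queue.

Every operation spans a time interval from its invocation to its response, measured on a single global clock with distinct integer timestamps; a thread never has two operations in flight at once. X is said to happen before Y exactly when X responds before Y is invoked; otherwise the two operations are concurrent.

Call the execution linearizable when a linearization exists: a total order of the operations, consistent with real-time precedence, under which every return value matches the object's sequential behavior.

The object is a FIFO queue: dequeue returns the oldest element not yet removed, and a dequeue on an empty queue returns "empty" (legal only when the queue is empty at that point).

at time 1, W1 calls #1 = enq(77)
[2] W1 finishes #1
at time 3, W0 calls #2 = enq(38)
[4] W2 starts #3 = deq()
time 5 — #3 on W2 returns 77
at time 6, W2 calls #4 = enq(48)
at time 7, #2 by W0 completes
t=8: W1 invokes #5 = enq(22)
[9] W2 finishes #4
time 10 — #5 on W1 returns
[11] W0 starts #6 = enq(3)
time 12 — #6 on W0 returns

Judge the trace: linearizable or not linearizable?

a witness: #1, #2, #3, #4, #5, #6
after step 1 (#1 enq(77)): queue <77>
after step 2 (#2 enq(38)): queue <77,38>
after step 3 (#3 deq() → 77): queue <38>
after step 4 (#4 enq(48)): queue <38,48>
after step 5 (#5 enq(22)): queue <38,48,22>
after step 6 (#6 enq(3)): queue <38,48,22,3>

linearizable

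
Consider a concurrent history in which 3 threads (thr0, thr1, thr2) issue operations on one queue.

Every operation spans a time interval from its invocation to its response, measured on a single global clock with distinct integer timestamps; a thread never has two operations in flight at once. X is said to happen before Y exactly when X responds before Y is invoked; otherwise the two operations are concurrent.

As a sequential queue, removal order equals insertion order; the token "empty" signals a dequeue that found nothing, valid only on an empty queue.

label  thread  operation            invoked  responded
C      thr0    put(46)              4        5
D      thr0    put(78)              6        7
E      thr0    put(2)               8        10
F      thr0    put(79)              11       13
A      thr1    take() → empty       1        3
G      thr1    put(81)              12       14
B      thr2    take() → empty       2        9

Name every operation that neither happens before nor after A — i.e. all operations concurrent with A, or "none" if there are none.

A spans [1,3]; an op avoiding the whole window 1..3 is ordered, any other is concurrent
B [2,9]: concurrent
C [4,5]: after
D [6,7]: after
E [8,10]: after
F [11,13]: after
G [12,14]: after

B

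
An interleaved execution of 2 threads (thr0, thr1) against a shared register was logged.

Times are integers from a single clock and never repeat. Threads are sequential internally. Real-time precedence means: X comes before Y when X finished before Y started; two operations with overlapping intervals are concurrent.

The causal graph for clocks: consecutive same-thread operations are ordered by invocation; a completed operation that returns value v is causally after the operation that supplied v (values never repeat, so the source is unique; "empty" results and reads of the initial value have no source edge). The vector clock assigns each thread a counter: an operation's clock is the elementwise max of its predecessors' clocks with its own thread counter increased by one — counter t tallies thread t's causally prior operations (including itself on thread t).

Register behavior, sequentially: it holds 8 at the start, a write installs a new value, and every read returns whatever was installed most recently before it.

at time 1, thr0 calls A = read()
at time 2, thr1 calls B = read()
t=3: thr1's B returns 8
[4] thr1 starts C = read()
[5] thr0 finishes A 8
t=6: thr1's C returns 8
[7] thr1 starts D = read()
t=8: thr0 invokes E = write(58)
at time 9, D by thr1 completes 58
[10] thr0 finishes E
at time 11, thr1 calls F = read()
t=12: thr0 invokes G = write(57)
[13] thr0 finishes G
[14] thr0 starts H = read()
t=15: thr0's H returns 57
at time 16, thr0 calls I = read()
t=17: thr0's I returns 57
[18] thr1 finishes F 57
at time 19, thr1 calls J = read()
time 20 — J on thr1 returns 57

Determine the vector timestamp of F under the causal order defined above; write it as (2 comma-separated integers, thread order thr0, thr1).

no predecessors for B (invoked 2): thr1 increments from zero → (0, 1)
no predecessors for A (invoked 1): thr0 increments from zero → (1, 0)
merge at C (invoked 4): VC(B)=(0, 1), own-thread bump on thr1 → (0, 2)
merge at E (invoked 8): VC(A)=(1, 0), own-thread bump on thr0 → (2, 0)
merge at G (invoked 12): VC(E)=(2, 0), own-thread bump on thr0 → (3, 0)
merge at H (invoked 14): VC(G)=(3, 0), own-thread bump on thr0 → (4, 0)
merge at D (invoked 7): VC(C)=(0, 2), VC(E)=(2, 0), own-thread bump on thr1 → (2, 3)
merge at I (invoked 16): VC(G)=(3, 0), VC(H)=(4, 0), own-thread bump on thr0 → (5, 0)
merge at F (invoked 11): VC(D)=(2, 3), VC(G)=(3, 0), own-thread bump on thr1 → (3, 4)
merge at J (invoked 19): VC(F)=(3, 4), VC(G)=(3, 0), own-thread bump on thr1 → (3, 5)
target: VC(F) = (3, 4)

(3, 4)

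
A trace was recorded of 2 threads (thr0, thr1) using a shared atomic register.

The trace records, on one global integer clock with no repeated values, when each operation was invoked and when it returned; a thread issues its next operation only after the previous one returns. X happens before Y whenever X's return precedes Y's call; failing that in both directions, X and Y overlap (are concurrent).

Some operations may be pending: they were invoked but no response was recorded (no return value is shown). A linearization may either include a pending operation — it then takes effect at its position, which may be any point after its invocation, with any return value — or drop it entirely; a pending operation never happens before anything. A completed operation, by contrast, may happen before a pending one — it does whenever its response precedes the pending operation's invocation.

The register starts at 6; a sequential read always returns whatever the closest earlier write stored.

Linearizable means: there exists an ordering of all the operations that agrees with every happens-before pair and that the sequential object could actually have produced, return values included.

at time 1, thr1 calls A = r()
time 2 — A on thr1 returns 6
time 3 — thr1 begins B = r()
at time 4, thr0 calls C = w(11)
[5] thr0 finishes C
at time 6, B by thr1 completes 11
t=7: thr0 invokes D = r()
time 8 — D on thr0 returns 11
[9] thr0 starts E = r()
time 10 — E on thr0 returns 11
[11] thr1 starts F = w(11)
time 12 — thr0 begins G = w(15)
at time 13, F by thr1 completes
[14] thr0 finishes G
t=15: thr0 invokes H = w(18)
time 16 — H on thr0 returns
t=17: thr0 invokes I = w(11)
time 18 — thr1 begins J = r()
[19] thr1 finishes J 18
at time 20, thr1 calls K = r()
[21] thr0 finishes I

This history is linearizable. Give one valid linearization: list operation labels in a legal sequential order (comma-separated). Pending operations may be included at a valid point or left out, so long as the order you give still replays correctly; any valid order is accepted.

A, C, B, D, E, F, G, H, J, I

after step 1 (A r() → 6): value 6
after step 2 (C w(11)): value 11
after step 3 (B r() → 11): value 11
after step 4 (D r() → 11): value 11
after step 5 (E r() → 11): value 11
after step 6 (F w(11)): value 11
after step 7 (G w(15)): value 15
after step 8 (H w(18)): value 18
after step 9 (J r() → 18): value 18
after step 10 (I w(11)): value 11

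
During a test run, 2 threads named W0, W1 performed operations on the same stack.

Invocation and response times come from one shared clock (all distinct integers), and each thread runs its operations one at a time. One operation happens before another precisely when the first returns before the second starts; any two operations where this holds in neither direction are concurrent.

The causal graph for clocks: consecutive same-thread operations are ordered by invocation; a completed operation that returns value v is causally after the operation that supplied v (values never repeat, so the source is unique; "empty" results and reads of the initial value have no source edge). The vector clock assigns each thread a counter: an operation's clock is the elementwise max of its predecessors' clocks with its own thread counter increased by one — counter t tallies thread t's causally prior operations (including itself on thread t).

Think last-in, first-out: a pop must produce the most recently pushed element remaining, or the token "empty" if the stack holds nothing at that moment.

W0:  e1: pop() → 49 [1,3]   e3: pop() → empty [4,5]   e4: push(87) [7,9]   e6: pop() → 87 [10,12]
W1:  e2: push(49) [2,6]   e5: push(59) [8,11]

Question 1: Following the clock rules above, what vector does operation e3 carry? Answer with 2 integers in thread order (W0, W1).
Answer: (2, 1)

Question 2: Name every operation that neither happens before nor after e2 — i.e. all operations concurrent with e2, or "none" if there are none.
Answer: e1, e3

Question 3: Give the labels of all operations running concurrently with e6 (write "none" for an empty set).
Answer: e5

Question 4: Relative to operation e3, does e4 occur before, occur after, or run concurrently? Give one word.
Answer: after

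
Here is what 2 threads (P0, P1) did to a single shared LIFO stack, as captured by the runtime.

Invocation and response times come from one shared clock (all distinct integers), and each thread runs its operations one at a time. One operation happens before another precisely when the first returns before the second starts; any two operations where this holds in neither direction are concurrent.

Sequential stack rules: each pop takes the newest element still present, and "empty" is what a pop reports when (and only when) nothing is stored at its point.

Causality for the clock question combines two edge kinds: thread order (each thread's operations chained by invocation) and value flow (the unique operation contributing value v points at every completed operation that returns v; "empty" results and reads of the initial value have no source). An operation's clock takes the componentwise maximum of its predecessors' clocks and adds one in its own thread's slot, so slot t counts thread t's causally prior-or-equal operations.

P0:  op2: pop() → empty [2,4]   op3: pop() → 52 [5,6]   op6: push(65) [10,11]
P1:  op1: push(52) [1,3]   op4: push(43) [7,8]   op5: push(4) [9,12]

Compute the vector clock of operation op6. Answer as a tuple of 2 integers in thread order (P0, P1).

VC(op1, invoked at 1): no causal predecessors; +1 on P1 → (0, 1)
VC(op2, invoked at 2): no causal predecessors; +1 on P0 → (1, 0)
invoked at 7, op4 merges VC(op1)=(0, 1) and bumps P1's slot → (0, 2)
invoked at 9, op5 merges VC(op4)=(0, 2) and bumps P1's slot → (0, 3)
invoked at 5, op3 merges VC(op1)=(0, 1), VC(op2)=(1, 0) and bumps P0's slot → (2, 1)
invoked at 10, op6 merges VC(op3)=(2, 1) and bumps P0's slot → (3, 1)
target: VC(op6) = (3, 1)

(3, 1)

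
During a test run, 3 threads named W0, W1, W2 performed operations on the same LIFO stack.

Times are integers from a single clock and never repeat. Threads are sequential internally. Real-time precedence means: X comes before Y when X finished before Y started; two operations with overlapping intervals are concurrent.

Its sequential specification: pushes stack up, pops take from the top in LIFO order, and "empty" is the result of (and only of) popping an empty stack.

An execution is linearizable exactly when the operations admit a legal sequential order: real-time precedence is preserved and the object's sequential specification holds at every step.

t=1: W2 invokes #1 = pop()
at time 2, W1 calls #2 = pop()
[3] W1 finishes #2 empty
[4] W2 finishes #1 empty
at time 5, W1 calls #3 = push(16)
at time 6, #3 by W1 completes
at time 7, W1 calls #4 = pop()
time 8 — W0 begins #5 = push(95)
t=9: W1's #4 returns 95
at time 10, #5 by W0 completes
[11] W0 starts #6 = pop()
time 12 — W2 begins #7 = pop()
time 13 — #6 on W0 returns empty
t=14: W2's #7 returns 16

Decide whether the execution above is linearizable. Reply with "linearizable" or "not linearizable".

linearizable

one valid linearization: #1, #2, #3, #5, #4, #7, #6
after step 1 (#1 pop() → empty): stack <>
after step 2 (#2 pop() → empty): stack <>
after step 3 (#3 push(16)): stack <16>
after step 4 (#5 push(95)): stack <16,95>
after step 5 (#4 pop() → 95): stack <16>
after step 6 (#7 pop() → 16): stack <>
after step 7 (#6 pop() → empty): stack <>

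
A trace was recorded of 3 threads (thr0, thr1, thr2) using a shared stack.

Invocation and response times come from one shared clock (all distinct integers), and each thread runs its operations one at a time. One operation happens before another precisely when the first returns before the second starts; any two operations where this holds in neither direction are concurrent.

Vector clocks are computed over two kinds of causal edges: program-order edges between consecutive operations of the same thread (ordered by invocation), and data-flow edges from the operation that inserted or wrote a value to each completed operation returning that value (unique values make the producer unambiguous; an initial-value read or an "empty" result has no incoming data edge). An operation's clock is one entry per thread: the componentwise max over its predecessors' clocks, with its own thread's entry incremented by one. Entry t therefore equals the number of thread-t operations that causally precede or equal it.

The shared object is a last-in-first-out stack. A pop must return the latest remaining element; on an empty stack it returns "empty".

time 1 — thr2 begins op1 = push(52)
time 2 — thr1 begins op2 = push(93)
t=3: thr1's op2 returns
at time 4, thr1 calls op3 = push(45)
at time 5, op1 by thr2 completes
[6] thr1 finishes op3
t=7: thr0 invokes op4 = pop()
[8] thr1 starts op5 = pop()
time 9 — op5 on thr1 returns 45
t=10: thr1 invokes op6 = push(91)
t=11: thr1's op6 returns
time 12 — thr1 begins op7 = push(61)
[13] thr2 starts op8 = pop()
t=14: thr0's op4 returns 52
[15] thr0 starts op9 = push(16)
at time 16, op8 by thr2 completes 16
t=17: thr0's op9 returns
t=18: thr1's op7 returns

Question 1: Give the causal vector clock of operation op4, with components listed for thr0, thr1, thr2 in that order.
Answer: (1, 0, 1)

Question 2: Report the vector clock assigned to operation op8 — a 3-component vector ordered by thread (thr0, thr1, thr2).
Answer: (2, 0, 2)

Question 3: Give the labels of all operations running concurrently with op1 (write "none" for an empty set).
Answer: op2, op3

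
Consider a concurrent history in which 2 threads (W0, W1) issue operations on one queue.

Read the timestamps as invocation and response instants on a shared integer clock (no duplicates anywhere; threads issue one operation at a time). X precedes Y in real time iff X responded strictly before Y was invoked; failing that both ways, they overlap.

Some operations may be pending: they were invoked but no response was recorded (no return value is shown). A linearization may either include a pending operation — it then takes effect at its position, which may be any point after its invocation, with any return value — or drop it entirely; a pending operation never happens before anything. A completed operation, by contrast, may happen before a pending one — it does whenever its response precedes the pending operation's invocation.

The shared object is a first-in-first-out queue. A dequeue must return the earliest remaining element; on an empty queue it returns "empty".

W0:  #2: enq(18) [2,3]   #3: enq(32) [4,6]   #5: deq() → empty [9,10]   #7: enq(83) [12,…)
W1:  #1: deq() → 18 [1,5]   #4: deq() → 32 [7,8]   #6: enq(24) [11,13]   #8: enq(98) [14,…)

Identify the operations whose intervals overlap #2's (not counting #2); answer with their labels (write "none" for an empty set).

overlap test against #2 [2,3]: concurrent iff the interval meets 2..3
#1 [1,5]: concurrent
#3 [4,6]: after
#4 [7,8]: after
#5 [9,10]: after
#6 [11,13]: after
#7 [12,…): after
#8 [14,…): after

#1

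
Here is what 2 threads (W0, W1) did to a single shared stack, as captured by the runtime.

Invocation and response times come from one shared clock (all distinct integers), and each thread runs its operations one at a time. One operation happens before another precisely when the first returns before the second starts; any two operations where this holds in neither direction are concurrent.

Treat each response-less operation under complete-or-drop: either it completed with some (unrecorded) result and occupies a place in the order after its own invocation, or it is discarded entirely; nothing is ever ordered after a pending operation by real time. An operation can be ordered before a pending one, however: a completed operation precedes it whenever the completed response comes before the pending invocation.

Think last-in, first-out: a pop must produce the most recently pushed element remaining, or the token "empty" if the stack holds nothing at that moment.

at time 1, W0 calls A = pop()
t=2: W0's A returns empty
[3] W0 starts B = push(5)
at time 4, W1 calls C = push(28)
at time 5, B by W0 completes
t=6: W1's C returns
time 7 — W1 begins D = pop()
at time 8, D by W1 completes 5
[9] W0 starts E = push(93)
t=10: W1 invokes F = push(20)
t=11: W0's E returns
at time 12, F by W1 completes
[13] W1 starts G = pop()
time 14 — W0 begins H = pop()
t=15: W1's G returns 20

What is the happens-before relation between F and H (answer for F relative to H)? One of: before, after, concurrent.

before

F spans [10,12], H spans [14,…)
resp(F)=12 < inv(H)=14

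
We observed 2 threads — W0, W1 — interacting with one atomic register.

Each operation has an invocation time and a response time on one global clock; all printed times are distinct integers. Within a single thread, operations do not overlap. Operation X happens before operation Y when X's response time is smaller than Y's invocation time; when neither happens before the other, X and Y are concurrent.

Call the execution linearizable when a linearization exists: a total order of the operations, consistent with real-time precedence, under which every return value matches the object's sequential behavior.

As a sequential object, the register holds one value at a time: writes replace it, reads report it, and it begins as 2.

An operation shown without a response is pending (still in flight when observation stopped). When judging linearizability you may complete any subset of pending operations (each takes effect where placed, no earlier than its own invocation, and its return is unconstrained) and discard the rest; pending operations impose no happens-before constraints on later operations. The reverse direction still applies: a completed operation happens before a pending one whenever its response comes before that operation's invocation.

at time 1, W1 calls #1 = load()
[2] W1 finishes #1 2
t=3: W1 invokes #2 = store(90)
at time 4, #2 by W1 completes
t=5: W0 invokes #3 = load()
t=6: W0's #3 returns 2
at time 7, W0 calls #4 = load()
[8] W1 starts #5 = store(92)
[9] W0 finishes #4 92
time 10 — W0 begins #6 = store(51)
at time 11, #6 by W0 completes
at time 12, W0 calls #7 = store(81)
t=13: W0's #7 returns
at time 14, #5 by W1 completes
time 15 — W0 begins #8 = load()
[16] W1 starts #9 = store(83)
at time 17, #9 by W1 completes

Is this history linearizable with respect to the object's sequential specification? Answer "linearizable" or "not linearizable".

not linearizable

already the first 6 events (up to #3's response at time 6) admit no linearization; the first 5 still do
a single order respects real time; the 3 completed atomic register operations fail replay along it
sample order #1, #2, #3 stalls at step 3 — #3 load() → 2 has no legal effect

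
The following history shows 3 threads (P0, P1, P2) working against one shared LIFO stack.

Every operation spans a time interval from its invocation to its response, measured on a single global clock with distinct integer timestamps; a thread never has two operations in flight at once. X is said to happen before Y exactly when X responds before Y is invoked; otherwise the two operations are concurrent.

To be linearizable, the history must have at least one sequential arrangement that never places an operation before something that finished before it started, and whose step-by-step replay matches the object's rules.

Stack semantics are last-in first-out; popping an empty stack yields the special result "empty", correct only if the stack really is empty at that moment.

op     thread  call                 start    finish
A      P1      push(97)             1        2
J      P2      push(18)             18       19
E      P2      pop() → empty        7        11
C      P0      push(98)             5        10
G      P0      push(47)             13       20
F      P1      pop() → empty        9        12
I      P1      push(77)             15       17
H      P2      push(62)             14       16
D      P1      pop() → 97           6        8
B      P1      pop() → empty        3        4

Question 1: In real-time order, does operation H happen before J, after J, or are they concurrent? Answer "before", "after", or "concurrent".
Answer: before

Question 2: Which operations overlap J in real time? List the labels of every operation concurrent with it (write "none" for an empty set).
Answer: G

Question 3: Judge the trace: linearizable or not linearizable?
not linearizable

cut after 3 events: linearizable; cut after 4 events (B responds, time 4): not linearizable
exhaustive check: the 2 completed LIFO stack ops admit one real-time order; illegal
one such order, A, B, breaks at step 2 where B pop() → empty is illegal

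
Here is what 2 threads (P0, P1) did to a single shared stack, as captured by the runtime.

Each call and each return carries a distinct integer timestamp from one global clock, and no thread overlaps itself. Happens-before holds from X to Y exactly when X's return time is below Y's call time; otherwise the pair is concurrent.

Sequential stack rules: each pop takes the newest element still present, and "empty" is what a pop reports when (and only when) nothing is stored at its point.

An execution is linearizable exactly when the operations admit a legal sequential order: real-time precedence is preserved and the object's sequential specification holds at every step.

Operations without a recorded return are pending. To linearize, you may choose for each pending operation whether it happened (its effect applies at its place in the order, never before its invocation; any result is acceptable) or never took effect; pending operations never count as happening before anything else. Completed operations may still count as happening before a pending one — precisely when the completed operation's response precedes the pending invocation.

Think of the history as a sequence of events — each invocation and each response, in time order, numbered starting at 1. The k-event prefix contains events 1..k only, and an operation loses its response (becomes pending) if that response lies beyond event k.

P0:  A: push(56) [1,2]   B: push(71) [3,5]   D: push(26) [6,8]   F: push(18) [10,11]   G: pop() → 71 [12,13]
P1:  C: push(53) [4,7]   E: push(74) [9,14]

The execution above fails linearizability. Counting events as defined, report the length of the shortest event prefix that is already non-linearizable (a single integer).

13

events 1..12 are still linearizable — one witness is A, B, C, D, E, F:
step 1: A push(56) — stack <56>
step 2: B push(71) — stack <56,71>
step 3: C push(53) — stack <56,71,53>
step 4: D push(26) — stack <56,71,53,26>
step 5: E push(74) (pending, included) — stack <56,71,53,26,74>
step 6: F push(18) — stack <56,71,53,26,74,18>
with event 13 included (G responding at time 13), all real-time-consistent orders fail
include/drop combinations of the 1 pending operation (E) were all tried; none helps
sample order A, B, C, D, F, G (pending dropped) stalls at step 6 — G pop() → 71 has no legal effect
sample order A, B, D, C, F, G (pending dropped) stalls at step 6 — G pop() → 71 has no legal effect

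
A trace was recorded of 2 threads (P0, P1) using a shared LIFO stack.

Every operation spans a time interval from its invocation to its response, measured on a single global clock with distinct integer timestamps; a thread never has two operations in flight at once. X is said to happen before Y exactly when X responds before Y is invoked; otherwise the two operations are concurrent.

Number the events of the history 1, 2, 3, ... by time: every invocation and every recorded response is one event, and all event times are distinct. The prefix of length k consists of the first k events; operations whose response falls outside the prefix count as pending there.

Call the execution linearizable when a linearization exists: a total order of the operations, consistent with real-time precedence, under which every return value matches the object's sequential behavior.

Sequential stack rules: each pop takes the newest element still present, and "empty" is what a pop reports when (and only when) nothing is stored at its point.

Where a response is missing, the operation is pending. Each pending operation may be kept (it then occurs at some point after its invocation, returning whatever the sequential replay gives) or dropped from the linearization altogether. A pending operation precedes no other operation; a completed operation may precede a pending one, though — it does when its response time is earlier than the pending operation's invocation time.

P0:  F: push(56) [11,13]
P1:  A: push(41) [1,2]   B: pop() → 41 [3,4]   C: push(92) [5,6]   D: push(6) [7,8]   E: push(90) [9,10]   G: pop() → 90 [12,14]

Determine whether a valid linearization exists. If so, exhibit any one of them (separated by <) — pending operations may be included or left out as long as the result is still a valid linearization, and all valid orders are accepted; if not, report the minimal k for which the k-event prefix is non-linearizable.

step 1: A push(41) — stack <41>
step 2: B pop() → 41 — stack <>
step 3: C push(92) — stack <92>
step 4: D push(6) — stack <92,6>
step 5: E push(90) — stack <92,6,90>
step 6: G pop() → 90 — stack <92,6>
step 7: F push(56) — stack <92,6,56>

linearizable — witness: A < B < C < D < E < G < F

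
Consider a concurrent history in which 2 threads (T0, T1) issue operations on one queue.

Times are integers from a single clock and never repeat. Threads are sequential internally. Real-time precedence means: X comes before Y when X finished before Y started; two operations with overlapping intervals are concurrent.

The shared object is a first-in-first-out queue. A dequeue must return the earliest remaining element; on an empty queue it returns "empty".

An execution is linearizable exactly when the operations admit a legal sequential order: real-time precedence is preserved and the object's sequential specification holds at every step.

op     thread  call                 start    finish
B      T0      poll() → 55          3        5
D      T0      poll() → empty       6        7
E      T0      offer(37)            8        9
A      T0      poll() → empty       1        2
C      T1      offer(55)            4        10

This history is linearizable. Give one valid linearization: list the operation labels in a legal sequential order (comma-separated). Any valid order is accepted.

A, C, B, D, E

step 1: A poll() → empty — queue <>
step 2: C offer(55) — queue <55>
step 3: B poll() → 55 — queue <>
step 4: D poll() → empty — queue <>
step 5: E offer(37) — queue <37>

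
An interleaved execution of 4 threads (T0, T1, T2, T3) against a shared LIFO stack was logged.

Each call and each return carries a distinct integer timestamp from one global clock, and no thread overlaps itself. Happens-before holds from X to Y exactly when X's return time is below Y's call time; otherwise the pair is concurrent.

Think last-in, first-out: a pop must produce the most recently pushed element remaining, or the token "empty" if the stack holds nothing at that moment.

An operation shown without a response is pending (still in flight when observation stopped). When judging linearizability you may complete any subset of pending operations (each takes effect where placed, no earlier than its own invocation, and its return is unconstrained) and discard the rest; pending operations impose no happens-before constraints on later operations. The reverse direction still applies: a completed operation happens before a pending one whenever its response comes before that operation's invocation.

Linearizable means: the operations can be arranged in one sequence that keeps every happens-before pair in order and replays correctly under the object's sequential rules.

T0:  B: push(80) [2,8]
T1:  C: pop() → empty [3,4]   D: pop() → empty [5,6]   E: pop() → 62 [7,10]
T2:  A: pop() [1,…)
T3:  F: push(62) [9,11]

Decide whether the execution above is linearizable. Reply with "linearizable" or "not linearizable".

one valid linearization: A, C, D, B, F, E
after step 1 (A pop() (pending, included)): stack <>
after step 2 (C pop() → empty): stack <>
after step 3 (D pop() → empty): stack <>
after step 4 (B push(80)): stack <80>
after step 5 (F push(62)): stack <80,62>
after step 6 (E pop() → 62): stack <80>

linearizable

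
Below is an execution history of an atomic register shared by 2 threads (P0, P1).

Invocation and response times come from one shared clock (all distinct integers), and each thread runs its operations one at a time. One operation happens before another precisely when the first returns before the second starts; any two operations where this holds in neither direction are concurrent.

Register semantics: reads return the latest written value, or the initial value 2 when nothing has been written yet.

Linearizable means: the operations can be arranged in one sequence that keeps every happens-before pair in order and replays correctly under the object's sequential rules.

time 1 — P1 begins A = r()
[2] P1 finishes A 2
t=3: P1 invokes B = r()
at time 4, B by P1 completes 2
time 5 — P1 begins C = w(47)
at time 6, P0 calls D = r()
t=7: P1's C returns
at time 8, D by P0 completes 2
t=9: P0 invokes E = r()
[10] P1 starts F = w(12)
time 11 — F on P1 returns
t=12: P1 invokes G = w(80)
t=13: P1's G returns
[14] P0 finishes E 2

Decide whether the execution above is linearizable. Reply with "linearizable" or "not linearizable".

the violation lands at event 14, E's response at time 14: events 1..13 linearize, events 1..14 do not
the 7 completed operations admit 6 real-time orders; each fails the atomic register replay
sample order A, B, C, D, E, F, G stalls at step 4 — D r() → 2 has no legal effect
sample order A, B, C, D, F, E, G stalls at step 4 — D r() → 2 has no legal effect

not linearizable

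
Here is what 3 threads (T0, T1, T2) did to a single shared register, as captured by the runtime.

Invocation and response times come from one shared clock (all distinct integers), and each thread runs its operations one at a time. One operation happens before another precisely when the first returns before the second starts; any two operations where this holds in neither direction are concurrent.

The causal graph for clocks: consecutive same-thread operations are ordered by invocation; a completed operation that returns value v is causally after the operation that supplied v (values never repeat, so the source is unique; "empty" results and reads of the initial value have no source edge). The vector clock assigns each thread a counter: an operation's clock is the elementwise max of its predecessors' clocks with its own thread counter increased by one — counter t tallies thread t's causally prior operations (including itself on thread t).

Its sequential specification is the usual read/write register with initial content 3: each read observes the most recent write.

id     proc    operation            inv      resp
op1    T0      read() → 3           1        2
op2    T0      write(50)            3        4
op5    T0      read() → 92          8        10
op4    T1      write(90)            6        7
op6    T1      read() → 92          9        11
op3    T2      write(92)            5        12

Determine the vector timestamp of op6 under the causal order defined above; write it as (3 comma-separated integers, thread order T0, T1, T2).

(0, 2, 1)

no predecessors for op3 (invoked 5): T2 increments from zero → (0, 0, 1)
no predecessors for op4 (invoked 6): T1 increments from zero → (0, 1, 0)
no predecessors for op1 (invoked 1): T0 increments from zero → (1, 0, 0)
op2, invoked 3, takes VC(op1)=(1, 0, 0) under max, adds 1 for T0 → (2, 0, 0)
op6, invoked 9, takes VC(op3)=(0, 0, 1), VC(op4)=(0, 1, 0) under max, adds 1 for T1 → (0, 2, 1)
op5, invoked 8, takes VC(op2)=(2, 0, 0), VC(op3)=(0, 0, 1) under max, adds 1 for T0 → (3, 0, 1)
target: VC(op6) = (0, 2, 1)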